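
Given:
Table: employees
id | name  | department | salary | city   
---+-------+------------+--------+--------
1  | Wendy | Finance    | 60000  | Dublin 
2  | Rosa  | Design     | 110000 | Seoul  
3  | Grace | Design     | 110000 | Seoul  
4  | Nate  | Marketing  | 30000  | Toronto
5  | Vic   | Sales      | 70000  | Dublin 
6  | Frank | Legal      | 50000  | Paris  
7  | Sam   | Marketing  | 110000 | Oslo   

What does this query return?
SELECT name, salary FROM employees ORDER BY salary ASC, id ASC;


Sorting by salary ASC, then id ASC for ties

7 rows:
Nate, 30000
Frank, 50000
Wendy, 60000
Vic, 70000
Rosa, 110000
Grace, 110000
Sam, 110000


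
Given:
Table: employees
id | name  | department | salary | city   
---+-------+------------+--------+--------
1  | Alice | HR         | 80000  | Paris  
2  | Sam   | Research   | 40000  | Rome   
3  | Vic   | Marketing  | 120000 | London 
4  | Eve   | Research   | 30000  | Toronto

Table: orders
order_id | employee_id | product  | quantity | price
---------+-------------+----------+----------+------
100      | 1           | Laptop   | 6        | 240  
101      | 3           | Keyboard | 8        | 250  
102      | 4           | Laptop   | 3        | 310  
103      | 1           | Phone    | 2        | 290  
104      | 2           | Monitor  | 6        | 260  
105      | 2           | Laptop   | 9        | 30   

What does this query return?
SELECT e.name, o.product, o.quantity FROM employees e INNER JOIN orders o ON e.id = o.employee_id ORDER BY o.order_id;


Joining employees.id = orders.employee_id:
  employee Alice (id=1) -> order Laptop
  employee Vic (id=3) -> order Keyboard
  employee Eve (id=4) -> order Laptop
  employee Alice (id=1) -> order Phone
  employee Sam (id=2) -> order Monitor
  employee Sam (id=2) -> order Laptop


6 rows:
Alice, Laptop, 6
Vic, Keyboard, 8
Eve, Laptop, 3
Alice, Phone, 2
Sam, Monitor, 6
Sam, Laptop, 9


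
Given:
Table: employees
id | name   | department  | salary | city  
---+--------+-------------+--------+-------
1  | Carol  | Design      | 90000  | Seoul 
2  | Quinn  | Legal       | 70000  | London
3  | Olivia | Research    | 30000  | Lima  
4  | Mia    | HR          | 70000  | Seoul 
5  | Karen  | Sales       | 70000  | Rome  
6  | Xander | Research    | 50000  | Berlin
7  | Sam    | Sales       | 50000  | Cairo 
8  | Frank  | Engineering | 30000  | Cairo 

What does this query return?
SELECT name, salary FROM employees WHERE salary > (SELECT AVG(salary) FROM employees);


Subquery: AVG(salary) = 57500.0
Filtering: salary > 57500.0
  Carol (90000) -> MATCH
  Quinn (70000) -> MATCH
  Mia (70000) -> MATCH
  Karen (70000) -> MATCH


4 rows:
Carol, 90000
Quinn, 70000
Mia, 70000
Karen, 70000


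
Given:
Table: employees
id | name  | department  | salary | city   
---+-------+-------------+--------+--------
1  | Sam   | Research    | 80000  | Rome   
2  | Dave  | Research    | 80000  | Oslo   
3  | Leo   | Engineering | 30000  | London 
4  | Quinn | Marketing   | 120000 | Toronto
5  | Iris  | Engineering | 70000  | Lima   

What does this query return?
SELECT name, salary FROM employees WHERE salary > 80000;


Filtering: salary > 80000
Matching: 1 rows

1 rows:
Quinn, 120000


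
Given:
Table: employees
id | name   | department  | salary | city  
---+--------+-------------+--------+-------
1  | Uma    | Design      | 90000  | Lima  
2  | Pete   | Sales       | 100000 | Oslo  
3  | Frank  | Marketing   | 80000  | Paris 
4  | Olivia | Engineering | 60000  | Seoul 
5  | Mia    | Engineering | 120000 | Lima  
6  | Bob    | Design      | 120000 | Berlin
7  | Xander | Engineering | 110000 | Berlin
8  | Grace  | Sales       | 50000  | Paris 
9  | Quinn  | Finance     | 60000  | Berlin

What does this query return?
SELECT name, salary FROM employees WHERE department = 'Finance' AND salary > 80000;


Filtering: department = 'Finance' AND salary > 80000
Matching: 0 rows

Empty result set (0 rows)


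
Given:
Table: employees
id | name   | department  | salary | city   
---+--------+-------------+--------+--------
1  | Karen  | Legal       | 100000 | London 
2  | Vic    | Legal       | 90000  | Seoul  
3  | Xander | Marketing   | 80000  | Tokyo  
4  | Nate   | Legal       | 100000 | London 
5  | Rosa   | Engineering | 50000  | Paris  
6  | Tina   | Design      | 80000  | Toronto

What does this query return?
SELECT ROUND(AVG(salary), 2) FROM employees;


SUM(salary) = 500000
COUNT = 6
ROUND(AVG, 2) = ROUND(500000 / 6, 2) = 83333.33

83333.33


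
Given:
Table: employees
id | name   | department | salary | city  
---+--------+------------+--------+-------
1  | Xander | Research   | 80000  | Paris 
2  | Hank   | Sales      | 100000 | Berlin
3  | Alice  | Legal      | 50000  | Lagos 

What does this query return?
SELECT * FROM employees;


SELECT * returns all 3 rows with all columns

3 rows:
1, Xander, Research, 80000, Paris
2, Hank, Sales, 100000, Berlin
3, Alice, Legal, 50000, Lagos


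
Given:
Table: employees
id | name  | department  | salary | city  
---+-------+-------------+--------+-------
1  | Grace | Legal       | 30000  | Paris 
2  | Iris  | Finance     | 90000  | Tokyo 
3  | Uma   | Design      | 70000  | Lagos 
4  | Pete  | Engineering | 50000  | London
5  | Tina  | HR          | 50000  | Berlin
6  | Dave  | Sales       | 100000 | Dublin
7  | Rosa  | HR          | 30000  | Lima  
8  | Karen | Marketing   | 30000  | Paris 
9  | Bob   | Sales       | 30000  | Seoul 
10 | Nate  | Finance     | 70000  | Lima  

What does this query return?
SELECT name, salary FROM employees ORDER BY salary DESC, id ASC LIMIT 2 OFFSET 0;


Sort by salary DESC (id ASC tiebreak), then skip 0 and take 2
Rows 1 through 2

2 rows:
Dave, 100000
Iris, 90000


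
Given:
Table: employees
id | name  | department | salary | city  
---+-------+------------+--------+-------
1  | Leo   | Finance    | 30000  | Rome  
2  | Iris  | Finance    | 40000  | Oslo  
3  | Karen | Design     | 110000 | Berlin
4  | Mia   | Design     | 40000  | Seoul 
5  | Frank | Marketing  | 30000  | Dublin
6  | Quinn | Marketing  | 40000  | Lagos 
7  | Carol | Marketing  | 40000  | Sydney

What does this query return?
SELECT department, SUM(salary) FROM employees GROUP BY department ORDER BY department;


Summing salary within each department:
  Design: 110000 + 40000 = 150000
  Finance: 30000 + 40000 = 70000
  Marketing: 30000 + 40000 + 40000 = 110000


3 groups:
Design, 150000
Finance, 70000
Marketing, 110000


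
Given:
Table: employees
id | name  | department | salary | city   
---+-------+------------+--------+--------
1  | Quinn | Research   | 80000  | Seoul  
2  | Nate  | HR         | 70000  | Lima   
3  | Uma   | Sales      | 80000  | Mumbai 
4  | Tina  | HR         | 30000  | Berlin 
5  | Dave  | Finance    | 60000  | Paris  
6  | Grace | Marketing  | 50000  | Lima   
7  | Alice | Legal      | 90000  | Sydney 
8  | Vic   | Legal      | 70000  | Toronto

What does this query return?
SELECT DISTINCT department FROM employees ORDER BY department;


All 'department' values (row order): Research, HR, Sales, HR, Finance, Marketing, Legal, Legal
Removing duplicates leaves 6 unique value(s).

6 values:
Finance
HR
Legal
Marketing
Research
Sales


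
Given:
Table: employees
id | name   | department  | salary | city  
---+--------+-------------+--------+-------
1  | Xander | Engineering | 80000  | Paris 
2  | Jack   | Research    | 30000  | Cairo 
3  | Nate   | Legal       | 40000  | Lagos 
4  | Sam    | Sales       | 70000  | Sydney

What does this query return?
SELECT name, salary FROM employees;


Projecting columns: name, salary

4 rows:
Xander, 80000
Jack, 30000
Nate, 40000
Sam, 70000


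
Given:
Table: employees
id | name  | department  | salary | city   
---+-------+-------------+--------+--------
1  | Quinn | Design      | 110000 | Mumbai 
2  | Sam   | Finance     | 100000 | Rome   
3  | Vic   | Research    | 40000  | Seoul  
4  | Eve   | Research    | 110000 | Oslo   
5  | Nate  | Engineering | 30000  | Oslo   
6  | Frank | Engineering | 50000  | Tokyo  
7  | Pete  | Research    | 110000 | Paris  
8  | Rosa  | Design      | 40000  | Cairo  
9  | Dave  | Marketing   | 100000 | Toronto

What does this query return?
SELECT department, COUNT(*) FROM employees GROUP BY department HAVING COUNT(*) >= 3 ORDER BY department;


Groups with count >= 3:
  Research: 3 -> PASS
  Design: 2 -> filtered out
  Engineering: 2 -> filtered out
  Finance: 1 -> filtered out
  Marketing: 1 -> filtered out


1 groups:
Research, 3


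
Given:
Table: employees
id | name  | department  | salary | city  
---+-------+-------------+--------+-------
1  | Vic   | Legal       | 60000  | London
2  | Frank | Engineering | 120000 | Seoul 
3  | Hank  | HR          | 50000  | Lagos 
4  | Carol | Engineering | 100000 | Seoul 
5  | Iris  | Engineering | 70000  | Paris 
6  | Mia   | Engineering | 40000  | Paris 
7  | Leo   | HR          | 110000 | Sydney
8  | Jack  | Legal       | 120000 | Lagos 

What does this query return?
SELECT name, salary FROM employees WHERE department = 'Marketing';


Filtering: department = 'Marketing'
Matching rows: 0

Empty result set (0 rows)


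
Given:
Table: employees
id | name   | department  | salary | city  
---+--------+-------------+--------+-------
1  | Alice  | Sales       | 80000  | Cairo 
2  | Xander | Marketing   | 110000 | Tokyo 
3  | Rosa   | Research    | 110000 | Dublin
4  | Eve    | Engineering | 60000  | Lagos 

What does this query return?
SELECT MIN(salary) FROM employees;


Salaries: 80000, 110000, 110000, 60000
MIN = 60000

60000


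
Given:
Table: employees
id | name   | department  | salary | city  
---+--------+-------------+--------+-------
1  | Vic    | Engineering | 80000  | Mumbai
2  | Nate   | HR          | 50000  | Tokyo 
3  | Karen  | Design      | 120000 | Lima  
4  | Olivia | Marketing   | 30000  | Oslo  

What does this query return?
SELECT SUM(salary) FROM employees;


SUM(salary) = 80000 + 50000 + 120000 + 30000 = 280000

280000


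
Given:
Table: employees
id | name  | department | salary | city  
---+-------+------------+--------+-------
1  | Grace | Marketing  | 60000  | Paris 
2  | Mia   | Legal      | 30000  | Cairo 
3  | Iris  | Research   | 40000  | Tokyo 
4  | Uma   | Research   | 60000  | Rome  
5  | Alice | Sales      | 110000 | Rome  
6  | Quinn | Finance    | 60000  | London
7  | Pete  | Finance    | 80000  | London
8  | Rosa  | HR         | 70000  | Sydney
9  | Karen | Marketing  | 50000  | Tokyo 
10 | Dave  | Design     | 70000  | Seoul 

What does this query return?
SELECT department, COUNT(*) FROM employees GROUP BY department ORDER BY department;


Assigning each row to its department group:
  Grace -> Marketing
  Mia -> Legal
  Iris -> Research
  Uma -> Research
  Alice -> Sales
  Quinn -> Finance
  Pete -> Finance
  Rosa -> HR
  Karen -> Marketing
  Dave -> Design


7 groups:
Design, 1
Finance, 2
HR, 1
Legal, 1
Marketing, 2
Research, 2
Sales, 1


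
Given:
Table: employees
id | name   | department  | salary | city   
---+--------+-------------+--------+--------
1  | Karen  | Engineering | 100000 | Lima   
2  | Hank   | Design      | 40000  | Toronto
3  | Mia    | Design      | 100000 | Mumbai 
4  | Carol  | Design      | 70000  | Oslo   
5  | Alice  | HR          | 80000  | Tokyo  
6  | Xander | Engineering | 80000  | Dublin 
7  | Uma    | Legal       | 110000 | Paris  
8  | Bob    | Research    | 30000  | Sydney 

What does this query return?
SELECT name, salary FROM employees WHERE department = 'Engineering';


Filtering: department = 'Engineering'
Matching rows: 2

2 rows:
Karen, 100000
Xander, 80000


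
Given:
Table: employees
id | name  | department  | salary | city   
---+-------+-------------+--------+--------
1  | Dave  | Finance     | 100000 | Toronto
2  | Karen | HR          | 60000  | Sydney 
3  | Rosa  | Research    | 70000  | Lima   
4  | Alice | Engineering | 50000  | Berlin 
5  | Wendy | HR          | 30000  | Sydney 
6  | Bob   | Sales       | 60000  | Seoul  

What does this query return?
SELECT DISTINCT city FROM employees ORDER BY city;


All 'city' values (row order): Toronto, Sydney, Lima, Berlin, Sydney, Seoul
Removing duplicates leaves 5 unique value(s).

5 values:
Berlin
Lima
Seoul
Sydney
Toronto


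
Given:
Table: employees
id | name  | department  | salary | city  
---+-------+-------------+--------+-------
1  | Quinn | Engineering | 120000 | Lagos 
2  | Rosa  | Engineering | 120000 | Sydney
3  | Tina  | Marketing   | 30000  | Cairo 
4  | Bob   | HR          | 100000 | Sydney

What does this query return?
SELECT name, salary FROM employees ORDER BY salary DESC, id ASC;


Sorting by salary DESC, then id ASC for ties

4 rows:
Quinn, 120000
Rosa, 120000
Bob, 100000
Tina, 30000


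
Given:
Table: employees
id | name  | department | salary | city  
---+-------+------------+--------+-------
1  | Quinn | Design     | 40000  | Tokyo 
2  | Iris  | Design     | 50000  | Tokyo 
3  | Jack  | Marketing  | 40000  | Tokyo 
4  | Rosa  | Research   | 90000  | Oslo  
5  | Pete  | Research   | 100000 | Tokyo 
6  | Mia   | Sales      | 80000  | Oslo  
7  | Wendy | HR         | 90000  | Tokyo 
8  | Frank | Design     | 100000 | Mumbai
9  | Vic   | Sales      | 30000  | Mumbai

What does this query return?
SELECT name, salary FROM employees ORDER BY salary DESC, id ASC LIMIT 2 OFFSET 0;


Sort by salary DESC (id ASC tiebreak), then skip 0 and take 2
Rows 1 through 2

2 rows:
Pete, 100000
Frank, 100000


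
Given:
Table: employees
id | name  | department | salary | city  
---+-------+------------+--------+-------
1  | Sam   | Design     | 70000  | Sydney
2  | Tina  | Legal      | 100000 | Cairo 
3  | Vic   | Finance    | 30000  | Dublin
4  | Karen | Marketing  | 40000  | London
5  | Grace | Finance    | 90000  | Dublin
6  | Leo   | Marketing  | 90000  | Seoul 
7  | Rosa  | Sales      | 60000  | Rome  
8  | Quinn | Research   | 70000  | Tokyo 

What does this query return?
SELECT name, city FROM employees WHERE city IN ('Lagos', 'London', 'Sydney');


Filtering: city IN ('Lagos', 'London', 'Sydney')
Matching: 2 rows

2 rows:
Sam, Sydney
Karen, London


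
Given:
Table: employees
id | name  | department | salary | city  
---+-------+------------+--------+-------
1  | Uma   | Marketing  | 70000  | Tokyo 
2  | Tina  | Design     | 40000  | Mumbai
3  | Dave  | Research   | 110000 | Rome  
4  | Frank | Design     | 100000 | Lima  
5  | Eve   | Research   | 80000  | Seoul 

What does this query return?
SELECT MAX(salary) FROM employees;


Salaries: 70000, 40000, 110000, 100000, 80000
MAX = 110000

110000


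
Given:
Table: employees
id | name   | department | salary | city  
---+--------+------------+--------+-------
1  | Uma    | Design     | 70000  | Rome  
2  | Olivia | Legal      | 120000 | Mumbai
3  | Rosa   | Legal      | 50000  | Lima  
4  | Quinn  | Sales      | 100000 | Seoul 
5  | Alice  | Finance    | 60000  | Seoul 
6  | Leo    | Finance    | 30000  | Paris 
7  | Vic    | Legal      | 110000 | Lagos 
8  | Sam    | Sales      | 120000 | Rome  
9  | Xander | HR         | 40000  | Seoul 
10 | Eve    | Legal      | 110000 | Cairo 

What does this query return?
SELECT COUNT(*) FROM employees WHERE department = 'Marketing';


Counting rows where department = 'Marketing'


0


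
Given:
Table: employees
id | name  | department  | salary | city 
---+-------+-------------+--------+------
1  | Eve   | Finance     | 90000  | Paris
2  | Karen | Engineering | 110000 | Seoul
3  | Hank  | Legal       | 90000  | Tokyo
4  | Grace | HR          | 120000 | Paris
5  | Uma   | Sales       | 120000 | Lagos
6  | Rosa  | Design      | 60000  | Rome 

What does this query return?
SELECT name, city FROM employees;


Projecting columns: name, city

6 rows:
Eve, Paris
Karen, Seoul
Hank, Tokyo
Grace, Paris
Uma, Lagos
Rosa, Rome


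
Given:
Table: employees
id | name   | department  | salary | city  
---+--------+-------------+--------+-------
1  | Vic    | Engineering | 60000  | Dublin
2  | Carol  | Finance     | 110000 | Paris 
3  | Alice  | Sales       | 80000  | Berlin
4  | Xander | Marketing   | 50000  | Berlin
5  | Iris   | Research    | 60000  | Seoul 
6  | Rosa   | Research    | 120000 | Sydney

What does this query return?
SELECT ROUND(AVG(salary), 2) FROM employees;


SUM(salary) = 480000
COUNT = 6
ROUND(AVG, 2) = ROUND(480000 / 6, 2) = 80000.0

80000.0


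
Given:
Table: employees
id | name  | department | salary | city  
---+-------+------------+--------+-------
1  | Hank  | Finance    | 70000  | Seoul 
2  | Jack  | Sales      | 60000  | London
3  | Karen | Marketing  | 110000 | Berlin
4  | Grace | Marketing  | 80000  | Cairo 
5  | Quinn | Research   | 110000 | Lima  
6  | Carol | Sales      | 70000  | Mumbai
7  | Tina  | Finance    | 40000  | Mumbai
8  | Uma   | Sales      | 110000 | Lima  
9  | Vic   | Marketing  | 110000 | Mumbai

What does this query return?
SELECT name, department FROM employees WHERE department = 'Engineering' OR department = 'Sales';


Filtering: department = 'Engineering' OR 'Sales'
Matching: 3 rows

3 rows:
Jack, Sales
Carol, Sales
Uma, Sales


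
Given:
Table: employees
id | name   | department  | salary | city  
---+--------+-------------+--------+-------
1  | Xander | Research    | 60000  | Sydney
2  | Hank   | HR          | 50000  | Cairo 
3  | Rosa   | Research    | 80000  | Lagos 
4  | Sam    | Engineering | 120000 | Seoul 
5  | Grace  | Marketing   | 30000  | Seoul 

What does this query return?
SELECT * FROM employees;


SELECT * returns all 5 rows with all columns

5 rows:
1, Xander, Research, 60000, Sydney
2, Hank, HR, 50000, Cairo
3, Rosa, Research, 80000, Lagos
4, Sam, Engineering, 120000, Seoul
5, Grace, Marketing, 30000, Seoul


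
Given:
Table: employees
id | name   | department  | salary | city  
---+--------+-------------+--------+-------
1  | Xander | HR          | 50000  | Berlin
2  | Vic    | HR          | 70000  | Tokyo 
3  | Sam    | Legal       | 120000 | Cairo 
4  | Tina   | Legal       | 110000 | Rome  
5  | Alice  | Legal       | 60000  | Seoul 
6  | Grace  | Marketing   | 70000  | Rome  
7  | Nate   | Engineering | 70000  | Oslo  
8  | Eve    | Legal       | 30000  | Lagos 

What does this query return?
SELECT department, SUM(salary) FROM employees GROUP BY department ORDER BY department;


Summing salary within each department:
  Engineering: 70000 = 70000
  HR: 50000 + 70000 = 120000
  Legal: 120000 + 110000 + 60000 + 30000 = 320000
  Marketing: 70000 = 70000


4 groups:
Engineering, 70000
HR, 120000
Legal, 320000
Marketing, 70000


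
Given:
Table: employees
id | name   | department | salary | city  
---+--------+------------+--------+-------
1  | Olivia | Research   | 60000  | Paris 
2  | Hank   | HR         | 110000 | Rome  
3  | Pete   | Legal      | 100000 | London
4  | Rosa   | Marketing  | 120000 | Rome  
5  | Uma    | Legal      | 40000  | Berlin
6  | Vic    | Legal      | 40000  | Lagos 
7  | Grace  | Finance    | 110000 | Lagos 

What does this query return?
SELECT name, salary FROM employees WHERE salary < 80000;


Filtering: salary < 80000
Matching: 3 rows

3 rows:
Olivia, 60000
Uma, 40000
Vic, 40000


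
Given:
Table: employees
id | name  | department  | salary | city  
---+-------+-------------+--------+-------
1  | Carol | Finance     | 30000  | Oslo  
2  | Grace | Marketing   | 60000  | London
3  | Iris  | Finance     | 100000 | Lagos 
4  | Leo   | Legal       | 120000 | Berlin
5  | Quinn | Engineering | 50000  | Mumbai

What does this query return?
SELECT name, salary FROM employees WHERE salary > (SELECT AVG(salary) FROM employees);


Subquery: AVG(salary) = 72000.0
Filtering: salary > 72000.0
  Iris (100000) -> MATCH
  Leo (120000) -> MATCH


2 rows:
Iris, 100000
Leo, 120000


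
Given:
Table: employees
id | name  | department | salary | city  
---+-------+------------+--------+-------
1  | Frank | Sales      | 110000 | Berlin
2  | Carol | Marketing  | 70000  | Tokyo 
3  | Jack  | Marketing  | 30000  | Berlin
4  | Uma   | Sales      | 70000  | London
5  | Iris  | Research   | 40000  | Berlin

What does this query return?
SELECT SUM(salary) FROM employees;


SUM(salary) = 110000 + 70000 + 30000 + 70000 + 40000 = 320000

320000


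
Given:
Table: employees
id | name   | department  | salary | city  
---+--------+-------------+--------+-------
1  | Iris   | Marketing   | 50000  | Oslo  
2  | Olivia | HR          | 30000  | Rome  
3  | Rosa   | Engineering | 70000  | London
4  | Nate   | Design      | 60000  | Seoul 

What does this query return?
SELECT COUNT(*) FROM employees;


COUNT(*) counts all rows

4


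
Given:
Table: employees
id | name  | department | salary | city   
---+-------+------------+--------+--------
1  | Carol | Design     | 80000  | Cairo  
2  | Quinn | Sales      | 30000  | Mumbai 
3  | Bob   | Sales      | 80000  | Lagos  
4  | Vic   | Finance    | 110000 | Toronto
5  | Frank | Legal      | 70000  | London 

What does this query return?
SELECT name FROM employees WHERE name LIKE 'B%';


LIKE 'B%' matches names starting with 'B'
Matching: 1

1 rows:
Bob


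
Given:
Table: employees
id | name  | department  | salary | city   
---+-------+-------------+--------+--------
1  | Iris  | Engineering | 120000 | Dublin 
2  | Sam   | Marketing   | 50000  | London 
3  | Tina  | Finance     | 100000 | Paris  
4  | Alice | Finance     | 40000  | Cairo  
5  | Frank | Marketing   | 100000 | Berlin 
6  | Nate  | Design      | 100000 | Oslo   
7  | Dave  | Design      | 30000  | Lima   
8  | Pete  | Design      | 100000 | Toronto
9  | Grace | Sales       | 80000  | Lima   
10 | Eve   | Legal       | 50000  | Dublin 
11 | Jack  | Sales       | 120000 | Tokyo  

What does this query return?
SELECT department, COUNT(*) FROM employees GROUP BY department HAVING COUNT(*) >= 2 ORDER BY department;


Groups with count >= 2:
  Design: 3 -> PASS
  Finance: 2 -> PASS
  Marketing: 2 -> PASS
  Sales: 2 -> PASS
  Engineering: 1 -> filtered out
  Legal: 1 -> filtered out


4 groups:
Design, 3
Finance, 2
Marketing, 2
Sales, 2


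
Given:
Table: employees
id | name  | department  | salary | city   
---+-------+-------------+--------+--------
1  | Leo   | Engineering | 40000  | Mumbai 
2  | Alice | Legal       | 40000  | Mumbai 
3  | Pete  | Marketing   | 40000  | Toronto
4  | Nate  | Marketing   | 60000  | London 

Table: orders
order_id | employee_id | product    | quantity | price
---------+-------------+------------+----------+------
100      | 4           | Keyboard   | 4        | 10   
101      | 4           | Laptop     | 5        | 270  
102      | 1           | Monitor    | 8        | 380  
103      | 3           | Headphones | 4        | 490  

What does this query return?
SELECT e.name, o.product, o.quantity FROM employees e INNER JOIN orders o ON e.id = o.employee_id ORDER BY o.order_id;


Joining employees.id = orders.employee_id:
  employee Nate (id=4) -> order Keyboard
  employee Nate (id=4) -> order Laptop
  employee Leo (id=1) -> order Monitor
  employee Pete (id=3) -> order Headphones


4 rows:
Nate, Keyboard, 4
Nate, Laptop, 5
Leo, Monitor, 8
Pete, Headphones, 4


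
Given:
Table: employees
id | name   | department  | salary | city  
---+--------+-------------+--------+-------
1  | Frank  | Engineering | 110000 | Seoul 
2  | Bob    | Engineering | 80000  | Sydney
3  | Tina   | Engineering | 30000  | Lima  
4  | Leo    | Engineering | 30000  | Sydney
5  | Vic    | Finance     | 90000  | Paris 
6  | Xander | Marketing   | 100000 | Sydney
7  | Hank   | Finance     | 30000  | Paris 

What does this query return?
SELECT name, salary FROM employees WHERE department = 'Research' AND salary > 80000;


Filtering: department = 'Research' AND salary > 80000
Matching: 0 rows

Empty result set (0 rows)


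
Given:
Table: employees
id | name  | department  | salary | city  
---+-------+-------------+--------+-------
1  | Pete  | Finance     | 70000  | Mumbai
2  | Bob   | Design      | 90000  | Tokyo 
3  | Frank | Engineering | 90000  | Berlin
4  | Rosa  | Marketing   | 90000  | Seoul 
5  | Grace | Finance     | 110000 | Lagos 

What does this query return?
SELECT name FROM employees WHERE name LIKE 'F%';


LIKE 'F%' matches names starting with 'F'
Matching: 1

1 rows:
Frank


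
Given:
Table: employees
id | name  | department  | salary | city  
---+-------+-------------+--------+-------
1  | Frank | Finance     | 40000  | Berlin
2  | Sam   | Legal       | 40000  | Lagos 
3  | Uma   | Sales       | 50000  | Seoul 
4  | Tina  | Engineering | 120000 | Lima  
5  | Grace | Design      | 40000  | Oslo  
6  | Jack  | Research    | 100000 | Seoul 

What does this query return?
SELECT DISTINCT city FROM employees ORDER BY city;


All 'city' values (row order): Berlin, Lagos, Seoul, Lima, Oslo, Seoul
Removing duplicates leaves 5 unique value(s).

5 values:
Berlin
Lagos
Lima
Oslo
Seoul


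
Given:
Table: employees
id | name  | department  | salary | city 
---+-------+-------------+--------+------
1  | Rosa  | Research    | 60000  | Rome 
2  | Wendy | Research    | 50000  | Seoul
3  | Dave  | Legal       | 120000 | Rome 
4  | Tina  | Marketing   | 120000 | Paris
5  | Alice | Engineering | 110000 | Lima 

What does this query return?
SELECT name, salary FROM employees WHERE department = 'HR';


Filtering: department = 'HR'
Matching rows: 0

Empty result set (0 rows)


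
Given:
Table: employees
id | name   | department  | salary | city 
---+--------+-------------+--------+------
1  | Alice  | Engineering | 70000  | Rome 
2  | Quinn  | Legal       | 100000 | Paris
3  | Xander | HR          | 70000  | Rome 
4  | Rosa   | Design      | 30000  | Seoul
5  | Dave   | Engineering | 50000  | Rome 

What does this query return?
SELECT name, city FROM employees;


Projecting columns: name, city

5 rows:
Alice, Rome
Quinn, Paris
Xander, Rome
Rosa, Seoul
Dave, Rome


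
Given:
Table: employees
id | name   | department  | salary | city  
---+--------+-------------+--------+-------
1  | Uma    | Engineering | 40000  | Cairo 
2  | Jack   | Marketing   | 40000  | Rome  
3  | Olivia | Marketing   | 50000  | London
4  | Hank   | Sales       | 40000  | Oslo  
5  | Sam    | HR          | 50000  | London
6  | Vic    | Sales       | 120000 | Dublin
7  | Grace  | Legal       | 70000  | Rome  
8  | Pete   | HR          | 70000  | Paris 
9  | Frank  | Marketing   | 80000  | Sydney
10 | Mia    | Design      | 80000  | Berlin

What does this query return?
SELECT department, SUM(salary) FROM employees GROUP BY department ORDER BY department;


Summing salary within each department:
  Design: 80000 = 80000
  Engineering: 40000 = 40000
  HR: 50000 + 70000 = 120000
  Legal: 70000 = 70000
  Marketing: 40000 + 50000 + 80000 = 170000
  Sales: 40000 + 120000 = 160000


6 groups:
Design, 80000
Engineering, 40000
HR, 120000
Legal, 70000
Marketing, 170000
Sales, 160000


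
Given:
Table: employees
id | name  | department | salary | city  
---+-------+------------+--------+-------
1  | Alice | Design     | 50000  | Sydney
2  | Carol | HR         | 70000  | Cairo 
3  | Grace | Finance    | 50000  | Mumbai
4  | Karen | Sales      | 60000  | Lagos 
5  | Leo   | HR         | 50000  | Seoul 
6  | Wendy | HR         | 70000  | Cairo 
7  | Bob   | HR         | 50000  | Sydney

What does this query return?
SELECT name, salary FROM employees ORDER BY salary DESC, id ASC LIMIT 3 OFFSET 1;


Sort by salary DESC (id ASC tiebreak), then skip 1 and take 3
Rows 2 through 4

3 rows:
Wendy, 70000
Karen, 60000
Alice, 50000


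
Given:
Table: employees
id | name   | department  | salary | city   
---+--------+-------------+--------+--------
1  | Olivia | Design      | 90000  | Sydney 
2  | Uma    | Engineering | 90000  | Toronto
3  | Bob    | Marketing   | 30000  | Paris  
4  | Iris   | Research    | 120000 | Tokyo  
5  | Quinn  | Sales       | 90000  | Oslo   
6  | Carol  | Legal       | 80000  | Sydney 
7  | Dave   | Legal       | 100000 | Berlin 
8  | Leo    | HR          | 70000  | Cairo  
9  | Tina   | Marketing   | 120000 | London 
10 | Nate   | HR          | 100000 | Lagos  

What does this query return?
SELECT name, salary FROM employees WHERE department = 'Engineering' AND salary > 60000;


Filtering: department = 'Engineering' AND salary > 60000
Matching: 1 rows

1 rows:
Uma, 90000


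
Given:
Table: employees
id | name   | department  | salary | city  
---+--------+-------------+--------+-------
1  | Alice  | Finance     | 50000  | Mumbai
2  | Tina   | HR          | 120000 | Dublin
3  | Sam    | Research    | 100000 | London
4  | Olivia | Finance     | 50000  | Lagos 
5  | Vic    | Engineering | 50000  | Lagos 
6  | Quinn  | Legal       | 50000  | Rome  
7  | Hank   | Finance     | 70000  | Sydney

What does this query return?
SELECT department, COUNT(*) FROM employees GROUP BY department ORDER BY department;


Assigning each row to its department group:
  Alice -> Finance
  Tina -> HR
  Sam -> Research
  Olivia -> Finance
  Vic -> Engineering
  Quinn -> Legal
  Hank -> Finance


5 groups:
Engineering, 1
Finance, 3
HR, 1
Legal, 1
Research, 1


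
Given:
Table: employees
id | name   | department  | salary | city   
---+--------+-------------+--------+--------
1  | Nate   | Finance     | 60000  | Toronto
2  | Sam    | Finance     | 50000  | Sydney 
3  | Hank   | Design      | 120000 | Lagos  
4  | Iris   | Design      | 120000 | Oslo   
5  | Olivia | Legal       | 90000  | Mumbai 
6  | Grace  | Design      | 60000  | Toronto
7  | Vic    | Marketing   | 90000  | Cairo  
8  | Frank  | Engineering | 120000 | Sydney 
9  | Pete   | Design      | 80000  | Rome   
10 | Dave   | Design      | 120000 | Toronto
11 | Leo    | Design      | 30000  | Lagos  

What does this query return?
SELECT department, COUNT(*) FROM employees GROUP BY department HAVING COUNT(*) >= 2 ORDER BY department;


Groups with count >= 2:
  Design: 6 -> PASS
  Finance: 2 -> PASS
  Engineering: 1 -> filtered out
  Legal: 1 -> filtered out
  Marketing: 1 -> filtered out


2 groups:
Design, 6
Finance, 2


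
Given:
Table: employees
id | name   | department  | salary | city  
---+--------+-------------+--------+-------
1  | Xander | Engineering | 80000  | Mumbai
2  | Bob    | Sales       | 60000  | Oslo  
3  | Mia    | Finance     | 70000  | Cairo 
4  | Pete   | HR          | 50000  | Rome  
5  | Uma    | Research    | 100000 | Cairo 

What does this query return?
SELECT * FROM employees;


SELECT * returns all 5 rows with all columns

5 rows:
1, Xander, Engineering, 80000, Mumbai
2, Bob, Sales, 60000, Oslo
3, Mia, Finance, 70000, Cairo
4, Pete, HR, 50000, Rome
5, Uma, Research, 100000, Cairo


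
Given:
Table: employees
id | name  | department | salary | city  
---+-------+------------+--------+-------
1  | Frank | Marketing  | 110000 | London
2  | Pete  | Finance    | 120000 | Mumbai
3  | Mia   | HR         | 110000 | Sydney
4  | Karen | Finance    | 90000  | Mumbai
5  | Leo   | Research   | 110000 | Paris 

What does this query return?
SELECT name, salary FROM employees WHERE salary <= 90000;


Filtering: salary <= 90000
Matching: 1 rows

1 rows:
Karen, 90000


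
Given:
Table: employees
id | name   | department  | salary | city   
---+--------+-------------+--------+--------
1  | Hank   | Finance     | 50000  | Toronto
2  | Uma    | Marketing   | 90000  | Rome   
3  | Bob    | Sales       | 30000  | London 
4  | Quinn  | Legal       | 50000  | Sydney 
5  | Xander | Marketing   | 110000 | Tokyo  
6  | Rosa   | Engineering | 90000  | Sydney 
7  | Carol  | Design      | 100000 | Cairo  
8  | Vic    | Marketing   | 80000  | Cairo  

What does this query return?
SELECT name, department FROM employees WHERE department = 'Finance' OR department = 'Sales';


Filtering: department = 'Finance' OR 'Sales'
Matching: 2 rows

2 rows:
Hank, Finance
Bob, Sales


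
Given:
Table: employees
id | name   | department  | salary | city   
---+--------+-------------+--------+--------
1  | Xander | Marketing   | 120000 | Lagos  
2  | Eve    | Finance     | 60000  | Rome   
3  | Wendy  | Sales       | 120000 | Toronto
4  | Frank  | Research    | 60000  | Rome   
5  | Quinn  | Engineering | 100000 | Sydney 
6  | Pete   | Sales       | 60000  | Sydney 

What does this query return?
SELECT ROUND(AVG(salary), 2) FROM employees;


SUM(salary) = 520000
COUNT = 6
ROUND(AVG, 2) = ROUND(520000 / 6, 2) = 86666.67

86666.67


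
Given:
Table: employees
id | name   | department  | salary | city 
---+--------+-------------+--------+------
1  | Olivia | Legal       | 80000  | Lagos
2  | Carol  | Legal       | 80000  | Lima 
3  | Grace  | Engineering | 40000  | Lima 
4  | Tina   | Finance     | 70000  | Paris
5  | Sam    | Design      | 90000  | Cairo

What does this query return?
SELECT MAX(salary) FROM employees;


Salaries: 80000, 80000, 40000, 70000, 90000
MAX = 90000

90000


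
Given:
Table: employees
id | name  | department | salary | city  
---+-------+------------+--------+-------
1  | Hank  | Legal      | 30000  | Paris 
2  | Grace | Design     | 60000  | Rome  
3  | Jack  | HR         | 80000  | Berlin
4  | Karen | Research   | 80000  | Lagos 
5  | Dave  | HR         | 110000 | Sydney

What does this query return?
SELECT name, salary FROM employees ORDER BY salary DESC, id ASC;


Sorting by salary DESC, then id ASC for ties

5 rows:
Dave, 110000
Jack, 80000
Karen, 80000
Grace, 60000
Hank, 30000


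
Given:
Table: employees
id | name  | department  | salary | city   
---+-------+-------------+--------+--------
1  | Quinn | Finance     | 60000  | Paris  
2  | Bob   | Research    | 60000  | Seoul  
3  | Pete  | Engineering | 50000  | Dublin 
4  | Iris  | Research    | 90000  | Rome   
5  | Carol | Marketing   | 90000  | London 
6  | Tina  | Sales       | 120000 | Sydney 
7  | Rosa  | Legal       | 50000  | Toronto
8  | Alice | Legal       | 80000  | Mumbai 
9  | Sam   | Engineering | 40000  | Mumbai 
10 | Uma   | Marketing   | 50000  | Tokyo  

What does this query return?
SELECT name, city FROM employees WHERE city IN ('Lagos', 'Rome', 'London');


Filtering: city IN ('Lagos', 'Rome', 'London')
Matching: 2 rows

2 rows:
Iris, Rome
Carol, London


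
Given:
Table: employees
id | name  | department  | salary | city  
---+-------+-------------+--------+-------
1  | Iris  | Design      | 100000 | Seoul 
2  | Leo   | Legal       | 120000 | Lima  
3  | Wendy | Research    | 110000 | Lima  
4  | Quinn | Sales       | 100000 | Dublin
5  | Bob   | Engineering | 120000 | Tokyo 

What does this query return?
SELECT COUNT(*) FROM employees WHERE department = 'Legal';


Counting rows where department = 'Legal'
  Leo -> MATCH


1


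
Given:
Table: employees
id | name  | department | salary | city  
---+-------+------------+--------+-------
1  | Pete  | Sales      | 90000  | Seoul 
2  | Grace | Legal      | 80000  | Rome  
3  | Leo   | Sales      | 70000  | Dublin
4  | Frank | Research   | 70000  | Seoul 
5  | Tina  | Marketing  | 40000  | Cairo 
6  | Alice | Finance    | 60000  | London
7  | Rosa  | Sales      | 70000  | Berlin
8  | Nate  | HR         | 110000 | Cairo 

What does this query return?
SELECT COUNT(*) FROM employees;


COUNT(*) counts all rows

8


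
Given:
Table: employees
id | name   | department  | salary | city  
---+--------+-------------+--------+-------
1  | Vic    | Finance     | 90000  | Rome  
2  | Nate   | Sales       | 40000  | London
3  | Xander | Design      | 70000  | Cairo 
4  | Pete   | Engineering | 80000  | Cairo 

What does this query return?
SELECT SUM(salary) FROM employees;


SUM(salary) = 90000 + 40000 + 70000 + 80000 = 280000

280000


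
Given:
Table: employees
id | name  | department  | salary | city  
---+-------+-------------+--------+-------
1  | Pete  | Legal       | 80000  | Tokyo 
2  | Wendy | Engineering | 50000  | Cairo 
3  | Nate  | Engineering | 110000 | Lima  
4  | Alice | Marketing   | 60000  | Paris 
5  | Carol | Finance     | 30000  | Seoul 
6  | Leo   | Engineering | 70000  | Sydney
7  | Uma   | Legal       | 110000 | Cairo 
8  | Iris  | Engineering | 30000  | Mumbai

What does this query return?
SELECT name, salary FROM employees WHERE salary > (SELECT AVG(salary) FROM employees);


Subquery: AVG(salary) = 67500.0
Filtering: salary > 67500.0
  Pete (80000) -> MATCH
  Nate (110000) -> MATCH
  Leo (70000) -> MATCH
  Uma (110000) -> MATCH


4 rows:
Pete, 80000
Nate, 110000
Leo, 70000
Uma, 110000


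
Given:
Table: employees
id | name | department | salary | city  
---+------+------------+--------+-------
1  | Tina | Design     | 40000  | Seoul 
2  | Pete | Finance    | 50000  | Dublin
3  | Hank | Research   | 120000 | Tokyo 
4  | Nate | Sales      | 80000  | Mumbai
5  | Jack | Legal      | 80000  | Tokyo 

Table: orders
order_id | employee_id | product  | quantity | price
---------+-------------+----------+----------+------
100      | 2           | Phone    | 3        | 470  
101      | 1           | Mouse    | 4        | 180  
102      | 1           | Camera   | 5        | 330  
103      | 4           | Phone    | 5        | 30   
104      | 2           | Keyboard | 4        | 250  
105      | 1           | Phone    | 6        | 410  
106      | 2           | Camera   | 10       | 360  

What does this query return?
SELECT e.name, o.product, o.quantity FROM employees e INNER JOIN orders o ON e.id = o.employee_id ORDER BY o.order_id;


Joining employees.id = orders.employee_id:
  employee Pete (id=2) -> order Phone
  employee Tina (id=1) -> order Mouse
  employee Tina (id=1) -> order Camera
  employee Nate (id=4) -> order Phone
  employee Pete (id=2) -> order Keyboard
  employee Tina (id=1) -> order Phone
  employee Pete (id=2) -> order Camera


7 rows:
Pete, Phone, 3
Tina, Mouse, 4
Tina, Camera, 5
Nate, Phone, 5
Pete, Keyboard, 4
Tina, Phone, 6
Pete, Camera, 10


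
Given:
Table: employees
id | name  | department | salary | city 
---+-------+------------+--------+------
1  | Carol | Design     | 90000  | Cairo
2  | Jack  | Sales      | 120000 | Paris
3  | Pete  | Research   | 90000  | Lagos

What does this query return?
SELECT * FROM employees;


SELECT * returns all 3 rows with all columns

3 rows:
1, Carol, Design, 90000, Cairo
2, Jack, Sales, 120000, Paris
3, Pete, Research, 90000, Lagos


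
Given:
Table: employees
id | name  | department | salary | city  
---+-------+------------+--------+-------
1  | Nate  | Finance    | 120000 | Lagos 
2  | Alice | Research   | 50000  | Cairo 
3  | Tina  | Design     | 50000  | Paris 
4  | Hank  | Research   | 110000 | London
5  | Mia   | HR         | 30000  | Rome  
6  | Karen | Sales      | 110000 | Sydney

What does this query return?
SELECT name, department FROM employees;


Projecting columns: name, department

6 rows:
Nate, Finance
Alice, Research
Tina, Design
Hank, Research
Mia, HR
Karen, Sales


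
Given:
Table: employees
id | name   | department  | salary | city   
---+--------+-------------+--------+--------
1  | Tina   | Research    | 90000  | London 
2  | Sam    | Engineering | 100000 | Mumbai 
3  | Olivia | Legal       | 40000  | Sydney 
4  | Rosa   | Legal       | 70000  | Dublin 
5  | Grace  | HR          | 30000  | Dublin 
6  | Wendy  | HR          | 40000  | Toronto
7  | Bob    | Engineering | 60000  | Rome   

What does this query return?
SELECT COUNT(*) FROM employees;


COUNT(*) counts all rows

7


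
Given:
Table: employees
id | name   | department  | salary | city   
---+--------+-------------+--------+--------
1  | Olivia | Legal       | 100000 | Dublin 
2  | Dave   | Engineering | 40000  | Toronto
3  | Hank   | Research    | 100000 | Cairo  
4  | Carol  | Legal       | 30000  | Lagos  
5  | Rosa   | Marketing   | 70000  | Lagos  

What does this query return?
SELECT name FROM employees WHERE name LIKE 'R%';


LIKE 'R%' matches names starting with 'R'
Matching: 1

1 rows:
Rosa


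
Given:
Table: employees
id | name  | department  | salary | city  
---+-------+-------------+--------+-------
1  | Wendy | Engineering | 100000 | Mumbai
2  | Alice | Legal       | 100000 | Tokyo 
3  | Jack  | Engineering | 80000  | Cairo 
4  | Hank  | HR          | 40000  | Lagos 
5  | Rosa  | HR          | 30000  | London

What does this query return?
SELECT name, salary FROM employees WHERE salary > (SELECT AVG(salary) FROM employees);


Subquery: AVG(salary) = 70000.0
Filtering: salary > 70000.0
  Wendy (100000) -> MATCH
  Alice (100000) -> MATCH
  Jack (80000) -> MATCH


3 rows:
Wendy, 100000
Alice, 100000
Jack, 80000
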